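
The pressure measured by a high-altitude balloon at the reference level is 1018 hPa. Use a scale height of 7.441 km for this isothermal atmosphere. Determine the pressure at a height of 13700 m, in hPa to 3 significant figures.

Barometric formula: P = P₀ exp(−z/H).
z/H = 13700/7441.0 = 1.8412; exp(−1.8412) = 0.15863.
P = 1018 × 0.15863 = 161.49 hPa.

P ≈ 161 hPa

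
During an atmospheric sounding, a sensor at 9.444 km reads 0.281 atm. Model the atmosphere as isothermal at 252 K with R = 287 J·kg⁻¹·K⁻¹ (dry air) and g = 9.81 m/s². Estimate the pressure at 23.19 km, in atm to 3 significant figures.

Scale height: H = RT/g = 287 × 252 / 9.81 = 7372.5 m.
Between two levels, P₂ = P₁ exp(−Δz/H) with Δz = z₂ − z₁.
Δz = 23190 − 9444.0 = 13746 m; Δz/H = 13746/7372.5 = 1.8645.
P₂ = 0.281 × exp(−1.8645) = 0.281 × 0.15497 = 0.043547 atm.

P ≈ 0.0435 atm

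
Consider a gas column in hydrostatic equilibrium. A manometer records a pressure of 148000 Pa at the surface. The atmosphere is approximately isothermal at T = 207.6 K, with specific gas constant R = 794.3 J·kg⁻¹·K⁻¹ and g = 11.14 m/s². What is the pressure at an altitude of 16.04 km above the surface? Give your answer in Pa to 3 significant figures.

P ≈ 50100 Pa

Scale height: H = RT/g = 794.3 × 207.6 / 11.14 = 14802 m.
Barometric formula: P = P₀ exp(−z/H).
z/H = 16040/14802 = 1.0836; exp(−1.0836) = 0.33838.
P = 148000 × 0.33838 = 50080 Pa.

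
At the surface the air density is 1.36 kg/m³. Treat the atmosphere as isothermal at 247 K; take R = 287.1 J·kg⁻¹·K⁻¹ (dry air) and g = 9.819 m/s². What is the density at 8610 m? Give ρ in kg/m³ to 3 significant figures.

ρ ≈ 0.413 kg/m³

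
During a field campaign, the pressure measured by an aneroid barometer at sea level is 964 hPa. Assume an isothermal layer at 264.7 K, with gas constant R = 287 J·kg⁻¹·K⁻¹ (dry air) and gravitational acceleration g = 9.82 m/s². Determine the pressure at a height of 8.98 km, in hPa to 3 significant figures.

P ≈ 302 hPa

Scale height: H = RT/g = 287 × 264.7 / 9.82 = 7736.1 m.
Barometric formula: P = P₀ exp(−z/H).
z/H = 8980.0/7736.1 = 1.1608; exp(−1.1608) = 0.31324.
P = 964 × 0.31324 = 301.96 hPa.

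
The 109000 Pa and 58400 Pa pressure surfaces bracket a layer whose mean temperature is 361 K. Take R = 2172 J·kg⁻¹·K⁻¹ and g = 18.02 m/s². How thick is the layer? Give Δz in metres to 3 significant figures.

Δz ≈ 27200 m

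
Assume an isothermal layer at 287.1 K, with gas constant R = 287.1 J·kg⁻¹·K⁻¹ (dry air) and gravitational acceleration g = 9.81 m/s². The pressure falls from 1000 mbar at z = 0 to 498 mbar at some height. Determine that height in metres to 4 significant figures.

Scale height: H = RT/g = 287.1 × 287.1 / 9.81 = 8402.3 m.
Invert the barometric formula: z = H ln(P₀/P).
P₀/P = 1000/498 = 2.0080; ln(2.0080) = 0.69714.
z = 8402.3 × 0.69714 = 5857.6 m.

z ≈ 5858 m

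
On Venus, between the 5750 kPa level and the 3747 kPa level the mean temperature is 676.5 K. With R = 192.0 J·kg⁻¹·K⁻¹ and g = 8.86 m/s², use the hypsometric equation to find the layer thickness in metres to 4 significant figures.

Hypsometric equation: Δz = (R T̄/g) ln(P₁/P₂).
R T̄/g = 192.0 × 676.5 / 8.86 = 14660 m.
ln(5750/3747) = ln(1.5346) = 0.42827.
Δz = 14660 × 0.42827 = 6278.4 m.

Δz ≈ 6278 m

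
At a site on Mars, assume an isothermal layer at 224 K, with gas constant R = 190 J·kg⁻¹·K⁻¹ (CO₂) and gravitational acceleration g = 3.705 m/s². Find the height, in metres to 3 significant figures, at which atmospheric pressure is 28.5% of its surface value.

Scale height: H = RT/g = 190 × 224 / 3.705 = 11487 m.
Set P/P₀ = exp(−z/H) = 0.285, so z = −H ln(0.285).
−ln(0.285) = 1.2553; z = 11487 × 1.2553 = 14420 m.

z ≈ 14400 m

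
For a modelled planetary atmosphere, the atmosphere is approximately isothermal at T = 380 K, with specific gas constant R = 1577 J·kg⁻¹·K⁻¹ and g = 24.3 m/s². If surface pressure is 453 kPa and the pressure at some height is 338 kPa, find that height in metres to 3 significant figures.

z ≈ 7220 m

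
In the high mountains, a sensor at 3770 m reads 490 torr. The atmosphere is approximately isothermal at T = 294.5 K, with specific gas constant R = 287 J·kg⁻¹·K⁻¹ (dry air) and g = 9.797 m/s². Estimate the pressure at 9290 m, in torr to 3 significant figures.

P ≈ 258 torr

Scale height: H = RT/g = 287 × 294.5 / 9.797 = 8627.3 m.
Between two levels, P₂ = P₁ exp(−Δz/H) with Δz = z₂ − z₁.
Δz = 9290.0 − 3770.0 = 5520.0 m; Δz/H = 5520.0/8627.3 = 0.63983.
P₂ = 490 × exp(−0.63983) = 490 × 0.52738 = 258.42 torr.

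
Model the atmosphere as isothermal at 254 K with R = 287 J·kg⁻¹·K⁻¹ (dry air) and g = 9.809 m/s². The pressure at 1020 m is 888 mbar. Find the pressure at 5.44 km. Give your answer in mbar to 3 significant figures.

Scale height: H = RT/g = 287 × 254 / 9.809 = 7431.7 m.
Between two levels, P₂ = P₁ exp(−Δz/H) with Δz = z₂ − z₁.
Δz = 5440.0 − 1020.0 = 4420.0 m; Δz/H = 4420.0/7431.7 = 0.59475.
P₂ = 888 × exp(−0.59475) = 888 × 0.55170 = 489.91 mbar.

P ≈ 490 mbar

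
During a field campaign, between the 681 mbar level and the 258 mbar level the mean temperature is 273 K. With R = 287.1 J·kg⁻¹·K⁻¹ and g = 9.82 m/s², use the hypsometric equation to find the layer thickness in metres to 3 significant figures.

Δz ≈ 7750 m

Hypsometric equation: Δz = (R T̄/g) ln(P₁/P₂).
R T̄/g = 287.1 × 273 / 9.82 = 7981.5 m.
ln(681/258) = ln(2.6395) = 0.97059.
Δz = 7981.5 × 0.97059 = 7746.8 m.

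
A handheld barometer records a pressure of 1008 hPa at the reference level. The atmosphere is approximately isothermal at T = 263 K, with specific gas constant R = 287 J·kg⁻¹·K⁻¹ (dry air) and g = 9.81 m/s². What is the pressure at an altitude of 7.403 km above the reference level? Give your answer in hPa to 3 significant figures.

Scale height: H = RT/g = 287 × 263 / 9.81 = 7694.3 m.
Barometric formula: P = P₀ exp(−z/H).
z/H = 7403.0/7694.3 = 0.96214; exp(−0.96214) = 0.38207.
P = 1008 × 0.38207 = 385.13 hPa.

P ≈ 385 hPa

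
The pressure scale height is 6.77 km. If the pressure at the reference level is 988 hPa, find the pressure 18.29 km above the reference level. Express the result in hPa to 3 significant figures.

P ≈ 66.3 hPa

Barometric formula: P = P₀ exp(−z/H).
z/H = 18290/6770.0 = 2.7016; exp(−2.7016) = 0.067098.
P = 988 × 0.067098 = 66.293 hPa.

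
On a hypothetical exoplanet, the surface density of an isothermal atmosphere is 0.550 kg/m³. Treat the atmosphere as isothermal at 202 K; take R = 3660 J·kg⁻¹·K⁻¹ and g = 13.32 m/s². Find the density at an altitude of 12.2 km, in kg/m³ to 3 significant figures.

ρ ≈ 0.441 kg/m³

Scale height: H = RT/g = 3660 × 202 / 13.32 = 55505 m.
In an isothermal atmosphere, density decays like pressure: ρ = ρ₀ exp(−z/H).
z/H = 12200/55505 = 0.21980; exp(−0.21980) = 0.80268.
ρ = 0.550 × 0.80268 = 0.44147 kg/m³.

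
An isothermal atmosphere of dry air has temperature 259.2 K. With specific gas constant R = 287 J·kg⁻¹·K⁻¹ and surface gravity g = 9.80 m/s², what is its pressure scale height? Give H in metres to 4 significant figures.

H ≈ 7591 m

The scale height of an isothermal atmosphere is H = RT/g.
H = 287 × 259.2 / 9.80 = 74390/9.80 = 7590.8 m.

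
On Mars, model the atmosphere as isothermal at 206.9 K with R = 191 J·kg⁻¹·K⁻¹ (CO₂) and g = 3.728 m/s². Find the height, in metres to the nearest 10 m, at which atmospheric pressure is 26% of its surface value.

Scale height: H = RT/g = 191 × 206.9 / 3.728 = 10600 m.
Set P/P₀ = exp(−z/H) = 0.26, so z = −H ln(0.26).
−ln(0.26) = 1.3471; z = 10600 × 1.3471 = 14279 m.

z ≈ 14280 m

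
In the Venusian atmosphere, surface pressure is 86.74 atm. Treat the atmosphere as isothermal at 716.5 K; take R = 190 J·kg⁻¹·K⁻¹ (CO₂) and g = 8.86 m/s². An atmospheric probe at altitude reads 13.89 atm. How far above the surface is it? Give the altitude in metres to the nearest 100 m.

Scale height: H = RT/g = 190 × 716.5 / 8.86 = 15365 m.
Invert the barometric formula: z = H ln(P₀/P).
P₀/P = 86.74/13.89 = 6.2448; ln(6.2448) = 1.8317.
z = 15365 × 1.8317 = 28144 m.

z ≈ 28100 m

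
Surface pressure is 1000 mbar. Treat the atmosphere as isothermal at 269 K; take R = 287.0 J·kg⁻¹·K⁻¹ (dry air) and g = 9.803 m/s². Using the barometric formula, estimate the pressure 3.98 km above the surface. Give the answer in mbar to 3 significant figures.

Scale height: H = RT/g = 287.0 × 269 / 9.803 = 7875.4 m.
Barometric formula: P = P₀ exp(−z/H).
z/H = 3980.0/7875.4 = 0.50537; exp(−0.50537) = 0.60328.
P = 1000 × 0.60328 = 603.28 mbar.

P ≈ 603 mbar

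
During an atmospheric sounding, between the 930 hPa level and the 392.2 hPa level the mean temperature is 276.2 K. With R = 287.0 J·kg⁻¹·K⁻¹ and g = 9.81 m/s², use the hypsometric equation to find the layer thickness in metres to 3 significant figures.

Δz ≈ 6980 m

Hypsometric equation: Δz = (R T̄/g) ln(P₁/P₂).
R T̄/g = 287.0 × 276.2 / 9.81 = 8080.5 m.
ln(930/392.2) = ln(2.3712) = 0.86340.
Δz = 8080.5 × 0.86340 = 6976.7 m.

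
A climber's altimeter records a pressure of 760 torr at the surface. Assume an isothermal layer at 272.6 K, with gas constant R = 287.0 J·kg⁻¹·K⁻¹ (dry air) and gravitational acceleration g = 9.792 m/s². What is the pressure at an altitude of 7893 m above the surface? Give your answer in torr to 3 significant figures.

Scale height: H = RT/g = 287.0 × 272.6 / 9.792 = 7989.8 m.
Barometric formula: P = P₀ exp(−z/H).
z/H = 7893.0/7989.8 = 0.98788; exp(−0.98788) = 0.37237.
P = 760 × 0.37237 = 283.00 torr.

P ≈ 283 torr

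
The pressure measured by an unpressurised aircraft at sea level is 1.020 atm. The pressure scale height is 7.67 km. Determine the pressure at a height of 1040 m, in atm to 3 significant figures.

Barometric formula: P = P₀ exp(−z/H).
z/H = 1040.0/7670.0 = 0.13559; exp(−0.13559) = 0.87320.
P = 1.020 × 0.87320 = 0.89066 atm.

P ≈ 0.891 atm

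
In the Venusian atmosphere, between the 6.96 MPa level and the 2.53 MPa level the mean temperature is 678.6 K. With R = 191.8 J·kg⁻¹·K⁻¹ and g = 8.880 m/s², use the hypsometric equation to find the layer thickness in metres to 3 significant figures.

Hypsometric equation: Δz = (R T̄/g) ln(P₁/P₂).
R T̄/g = 191.8 × 678.6 / 8.880 = 14657 m.
ln(6.96/2.53) = ln(2.7510) = 1.0120.
Δz = 14657 × 1.0120 = 14833 m.

Δz ≈ 14800 m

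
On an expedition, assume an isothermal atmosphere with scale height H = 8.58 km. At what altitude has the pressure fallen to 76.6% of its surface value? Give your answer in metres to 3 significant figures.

z ≈ 2290 m

Set P/P₀ = exp(−z/H) = 0.766, so z = −H ln(0.766).
−ln(0.766) = 0.26657; z = 8580.0 × 0.26657 = 2287.2 m.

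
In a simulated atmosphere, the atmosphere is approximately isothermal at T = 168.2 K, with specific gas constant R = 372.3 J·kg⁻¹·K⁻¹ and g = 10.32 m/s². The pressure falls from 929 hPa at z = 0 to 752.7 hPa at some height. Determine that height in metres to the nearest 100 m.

Scale height: H = RT/g = 372.3 × 168.2 / 10.32 = 6067.9 m.
Invert the barometric formula: z = H ln(P₀/P).
P₀/P = 929/752.7 = 1.2342; ln(1.2342) = 0.21042.
z = 6067.9 × 0.21042 = 1276.8 m.

z ≈ 1300 m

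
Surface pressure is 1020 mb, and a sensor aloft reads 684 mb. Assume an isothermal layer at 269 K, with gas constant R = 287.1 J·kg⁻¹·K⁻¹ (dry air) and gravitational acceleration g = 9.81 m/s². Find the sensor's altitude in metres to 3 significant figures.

Scale height: H = RT/g = 287.1 × 269 / 9.81 = 7872.6 m.
Invert the barometric formula: z = H ln(P₀/P).
P₀/P = 1020/684 = 1.4912; ln(1.4912) = 0.39958.
z = 7872.6 × 0.39958 = 3145.7 m.

z ≈ 3150 m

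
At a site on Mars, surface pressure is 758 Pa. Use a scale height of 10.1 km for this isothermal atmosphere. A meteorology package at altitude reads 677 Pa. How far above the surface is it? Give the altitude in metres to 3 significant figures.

Invert the barometric formula: z = H ln(P₀/P).
P₀/P = 758/677 = 1.1196; ln(1.1196) = 0.11297.
z = 10100 × 0.11297 = 1141.0 m.

z ≈ 1140 m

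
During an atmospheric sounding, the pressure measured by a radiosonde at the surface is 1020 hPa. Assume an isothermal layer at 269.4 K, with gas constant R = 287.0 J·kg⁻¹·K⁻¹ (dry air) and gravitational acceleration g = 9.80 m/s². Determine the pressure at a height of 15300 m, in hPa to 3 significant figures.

Scale height: H = RT/g = 287.0 × 269.4 / 9.80 = 7889.6 m.
Barometric formula: P = P₀ exp(−z/H).
z/H = 15300/7889.6 = 1.9393; exp(−1.9393) = 0.14380.
P = 1020 × 0.14380 = 146.68 hPa.

P ≈ 147 hPa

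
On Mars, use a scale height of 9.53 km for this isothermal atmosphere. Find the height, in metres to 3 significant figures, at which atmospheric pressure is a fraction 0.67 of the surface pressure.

Set P/P₀ = exp(−z/H) = 0.67, so z = −H ln(0.67).
−ln(0.67) = 0.40048; z = 9530.0 × 0.40048 = 3816.6 m.

z ≈ 3820 m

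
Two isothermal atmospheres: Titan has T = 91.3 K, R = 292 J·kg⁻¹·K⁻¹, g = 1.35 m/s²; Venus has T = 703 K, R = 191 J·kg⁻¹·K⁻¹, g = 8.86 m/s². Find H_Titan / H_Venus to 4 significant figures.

H = RT/g for each body.
H_Titan = 292 × 91.3 / 1.35 = 19748 m.
H_Venus = 191 × 703 / 8.86 = 15155 m.
H_Titan/H_Venus = 19748/15155 = 1.3031.

H_Titan/H_Venus ≈ 1.303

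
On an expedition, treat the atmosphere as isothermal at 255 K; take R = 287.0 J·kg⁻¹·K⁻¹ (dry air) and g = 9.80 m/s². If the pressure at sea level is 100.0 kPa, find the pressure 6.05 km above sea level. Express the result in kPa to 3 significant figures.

P ≈ 44.5 kPa

Scale height: H = RT/g = 287.0 × 255 / 9.80 = 7467.9 m.
Barometric formula: P = P₀ exp(−z/H).
z/H = 6050.0/7467.9 = 0.81013; exp(−0.81013) = 0.44480.
P = 100.0 × 0.44480 = 44.480 kPa.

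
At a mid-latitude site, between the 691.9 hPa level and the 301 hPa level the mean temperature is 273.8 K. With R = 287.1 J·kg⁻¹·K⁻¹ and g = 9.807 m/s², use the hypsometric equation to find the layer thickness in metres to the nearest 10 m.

Hypsometric equation: Δz = (R T̄/g) ln(P₁/P₂).
R T̄/g = 287.1 × 273.8 / 9.807 = 8015.5 m.
ln(691.9/301) = ln(2.2987) = 0.83234.
Δz = 8015.5 × 0.83234 = 6671.6 m.

Δz ≈ 6670 m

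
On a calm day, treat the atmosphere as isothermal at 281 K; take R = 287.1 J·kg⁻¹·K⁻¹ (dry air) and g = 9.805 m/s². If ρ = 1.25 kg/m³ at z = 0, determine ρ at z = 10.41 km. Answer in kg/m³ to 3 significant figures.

Scale height: H = RT/g = 287.1 × 281 / 9.805 = 8228.0 m.
In an isothermal atmosphere, density decays like pressure: ρ = ρ₀ exp(−z/H).
z/H = 10410/8228.0 = 1.2652; exp(−1.2652) = 0.28218.
ρ = 1.25 × 0.28218 = 0.35272 kg/m³.

ρ ≈ 0.353 kg/m³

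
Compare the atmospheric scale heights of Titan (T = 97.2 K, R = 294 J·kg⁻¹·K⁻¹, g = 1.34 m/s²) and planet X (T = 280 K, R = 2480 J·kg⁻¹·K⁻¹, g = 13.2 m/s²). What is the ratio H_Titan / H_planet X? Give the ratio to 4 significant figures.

H_Titan/H_planet X ≈ 0.4054

H = RT/g for each body.
H_Titan = 294 × 97.2 / 1.34 = 21326 m.
H_planet X = 2480 × 280 / 13.2 = 52606 m.
H_Titan/H_planet X = 21326/52606 = 0.40539.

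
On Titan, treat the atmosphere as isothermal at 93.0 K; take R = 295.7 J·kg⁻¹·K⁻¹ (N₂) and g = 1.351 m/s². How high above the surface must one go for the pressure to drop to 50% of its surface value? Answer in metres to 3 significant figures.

z ≈ 14100 m

Scale height: H = RT/g = 295.7 × 93.0 / 1.351 = 20355 m.
Set P/P₀ = exp(−z/H) = 0.5, so z = −H ln(0.5).
−ln(0.5) = 0.69315; z = 20355 × 0.69315 = 14109 m.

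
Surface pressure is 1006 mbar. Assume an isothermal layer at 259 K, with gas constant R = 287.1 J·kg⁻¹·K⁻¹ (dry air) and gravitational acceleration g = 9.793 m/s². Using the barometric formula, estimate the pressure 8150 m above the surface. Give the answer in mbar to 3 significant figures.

Scale height: H = RT/g = 287.1 × 259 / 9.793 = 7593.1 m.
Barometric formula: P = P₀ exp(−z/H).
z/H = 8150.0/7593.1 = 1.0733; exp(−1.0733) = 0.34188.
P = 1006 × 0.34188 = 343.93 mbar.

P ≈ 344 mbar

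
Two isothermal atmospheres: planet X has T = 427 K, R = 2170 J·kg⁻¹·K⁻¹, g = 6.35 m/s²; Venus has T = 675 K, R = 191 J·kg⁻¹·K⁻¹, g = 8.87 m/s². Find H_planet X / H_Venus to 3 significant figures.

H = RT/g for each body.
H_planet X = 2170 × 427 / 6.35 = 145920 m.
H_Venus = 191 × 675 / 8.87 = 14535 m.
H_planet X/H_Venus = 145920/14535 = 10.039.

H_planet X/H_Venus ≈ 10.0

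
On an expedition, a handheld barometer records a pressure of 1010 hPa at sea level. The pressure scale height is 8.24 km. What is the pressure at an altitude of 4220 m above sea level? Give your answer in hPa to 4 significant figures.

Barometric formula: P = P₀ exp(−z/H).
z/H = 4220.0/8240.0 = 0.51214; exp(−0.51214) = 0.59921.
P = 1010 × 0.59921 = 605.20 hPa.

P ≈ 605.2 hPa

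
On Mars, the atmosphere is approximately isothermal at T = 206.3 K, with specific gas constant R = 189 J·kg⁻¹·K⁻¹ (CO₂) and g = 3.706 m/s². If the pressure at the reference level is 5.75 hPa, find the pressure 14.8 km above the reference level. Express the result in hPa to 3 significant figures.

P ≈ 1.41 hPa

Scale height: H = RT/g = 189 × 206.3 / 3.706 = 10521 m.
Barometric formula: P = P₀ exp(−z/H).
z/H = 14800/10521 = 1.4067; exp(−1.4067) = 0.24495.
P = 5.75 × 0.24495 = 1.4085 hPa.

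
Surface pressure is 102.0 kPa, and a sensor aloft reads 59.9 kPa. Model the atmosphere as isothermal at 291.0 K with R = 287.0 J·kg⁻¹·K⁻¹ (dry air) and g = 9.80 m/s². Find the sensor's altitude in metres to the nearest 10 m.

z ≈ 4540 m

Scale height: H = RT/g = 287.0 × 291.0 / 9.80 = 8522.1 m.
Invert the barometric formula: z = H ln(P₀/P).
P₀/P = 102.0/59.9 = 1.7028; ln(1.7028) = 0.53227.
z = 8522.1 × 0.53227 = 4536.1 m.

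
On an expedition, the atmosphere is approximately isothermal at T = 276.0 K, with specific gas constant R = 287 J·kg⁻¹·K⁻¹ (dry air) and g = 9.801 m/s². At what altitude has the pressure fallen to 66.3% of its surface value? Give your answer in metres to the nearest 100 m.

Scale height: H = RT/g = 287 × 276.0 / 9.801 = 8082.0 m.
Set P/P₀ = exp(−z/H) = 0.663, so z = −H ln(0.663).
−ln(0.663) = 0.41098; z = 8082.0 × 0.41098 = 3321.5 m.

z ≈ 3300 m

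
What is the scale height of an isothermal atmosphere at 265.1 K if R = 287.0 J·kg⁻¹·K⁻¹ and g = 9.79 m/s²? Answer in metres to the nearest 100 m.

H ≈ 7800 m

The scale height of an isothermal atmosphere is H = RT/g.
H = 287.0 × 265.1 / 9.79 = 76084/9.79 = 7771.6 m.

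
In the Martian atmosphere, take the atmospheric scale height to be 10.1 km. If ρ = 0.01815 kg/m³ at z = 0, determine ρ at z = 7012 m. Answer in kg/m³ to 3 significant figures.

ρ ≈ 0.00906 kg/m³

In an isothermal atmosphere, density decays like pressure: ρ = ρ₀ exp(−z/H).
z/H = 7012.0/10100 = 0.69426; exp(−0.69426) = 0.49944.
ρ = 0.01815 × 0.49944 = 0.0090648 kg/m³.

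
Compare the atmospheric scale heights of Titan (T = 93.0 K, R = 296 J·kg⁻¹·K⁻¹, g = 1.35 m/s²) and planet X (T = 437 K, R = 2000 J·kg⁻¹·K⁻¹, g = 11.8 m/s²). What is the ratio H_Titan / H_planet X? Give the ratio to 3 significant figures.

H_Titan/H_planet X ≈ 0.275

H = RT/g for each body.
H_Titan = 296 × 93.0 / 1.35 = 20391 m.
H_planet X = 2000 × 437 / 11.8 = 74068 m.
H_Titan/H_planet X = 20391/74068 = 0.27530.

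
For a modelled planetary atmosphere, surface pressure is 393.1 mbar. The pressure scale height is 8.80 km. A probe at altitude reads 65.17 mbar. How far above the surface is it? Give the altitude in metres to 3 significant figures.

z ≈ 15800 m

Invert the barometric formula: z = H ln(P₀/P).
P₀/P = 393.1/65.17 = 6.0319; ln(6.0319) = 1.7971.
z = 8800.0 × 1.7971 = 15814 m.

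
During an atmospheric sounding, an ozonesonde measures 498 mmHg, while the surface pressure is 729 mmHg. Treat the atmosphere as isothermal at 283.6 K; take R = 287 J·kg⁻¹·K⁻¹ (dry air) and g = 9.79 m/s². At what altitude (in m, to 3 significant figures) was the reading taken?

z ≈ 3170 m

Scale height: H = RT/g = 287 × 283.6 / 9.79 = 8313.9 m.
Invert the barometric formula: z = H ln(P₀/P).
P₀/P = 729/498 = 1.4639; ln(1.4639) = 0.38110.
z = 8313.9 × 0.38110 = 3168.4 m.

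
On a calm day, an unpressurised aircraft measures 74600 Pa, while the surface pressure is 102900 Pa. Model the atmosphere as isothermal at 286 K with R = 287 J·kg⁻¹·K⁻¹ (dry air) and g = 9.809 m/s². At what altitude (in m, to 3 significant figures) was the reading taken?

z ≈ 2690 m

Scale height: H = RT/g = 287 × 286 / 9.809 = 8368.0 m.
Invert the barometric formula: z = H ln(P₀/P).
P₀/P = 102900/74600 = 1.3794; ln(1.3794) = 0.32165.
z = 8368.0 × 0.32165 = 2691.6 m.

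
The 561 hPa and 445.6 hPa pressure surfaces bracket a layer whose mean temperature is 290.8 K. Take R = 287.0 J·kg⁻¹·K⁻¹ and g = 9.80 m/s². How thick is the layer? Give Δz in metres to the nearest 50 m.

Hypsometric equation: Δz = (R T̄/g) ln(P₁/P₂).
R T̄/g = 287.0 × 290.8 / 9.80 = 8516.3 m.
ln(561/445.6) = ln(1.2590) = 0.23032.
Δz = 8516.3 × 0.23032 = 1961.5 m.

Δz ≈ 1950 m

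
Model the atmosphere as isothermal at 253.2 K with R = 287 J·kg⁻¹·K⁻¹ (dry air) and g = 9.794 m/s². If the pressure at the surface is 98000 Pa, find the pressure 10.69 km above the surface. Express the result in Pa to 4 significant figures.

Scale height: H = RT/g = 287 × 253.2 / 9.794 = 7419.7 m.
Barometric formula: P = P₀ exp(−z/H).
z/H = 10690/7419.7 = 1.4408; exp(−1.4408) = 0.23674.
P = 98000 × 0.23674 = 23201 Pa.

P ≈ 23200 Pa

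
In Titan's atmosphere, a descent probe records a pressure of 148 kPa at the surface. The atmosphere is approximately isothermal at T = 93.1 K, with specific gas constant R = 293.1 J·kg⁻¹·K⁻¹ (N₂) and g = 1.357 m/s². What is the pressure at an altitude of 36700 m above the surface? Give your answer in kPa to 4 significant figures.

Scale height: H = RT/g = 293.1 × 93.1 / 1.357 = 20109 m.
Barometric formula: P = P₀ exp(−z/H).
z/H = 36700/20109 = 1.8251; exp(−1.8251) = 0.16120.
P = 148 × 0.16120 = 23.858 kPa.

P ≈ 23.86 kPa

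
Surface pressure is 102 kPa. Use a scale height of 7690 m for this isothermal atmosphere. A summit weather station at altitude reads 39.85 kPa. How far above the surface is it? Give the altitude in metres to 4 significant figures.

z ≈ 7227 m

Invert the barometric formula: z = H ln(P₀/P).
P₀/P = 102/39.85 = 2.5596; ln(2.5596) = 0.93985.
z = 7690.0 × 0.93985 = 7227.4 m.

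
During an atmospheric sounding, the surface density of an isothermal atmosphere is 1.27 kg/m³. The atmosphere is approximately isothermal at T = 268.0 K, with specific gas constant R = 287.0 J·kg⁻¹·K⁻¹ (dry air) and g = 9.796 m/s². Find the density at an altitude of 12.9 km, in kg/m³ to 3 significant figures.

ρ ≈ 0.246 kg/m³

Scale height: H = RT/g = 287.0 × 268.0 / 9.796 = 7851.8 m.
In an isothermal atmosphere, density decays like pressure: ρ = ρ₀ exp(−z/H).
z/H = 12900/7851.8 = 1.6429; exp(−1.6429) = 0.19342.
ρ = 1.27 × 0.19342 = 0.24564 kg/m³.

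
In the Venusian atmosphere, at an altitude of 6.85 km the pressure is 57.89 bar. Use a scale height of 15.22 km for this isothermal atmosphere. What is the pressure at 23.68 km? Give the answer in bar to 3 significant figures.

Between two levels, P₂ = P₁ exp(−Δz/H) with Δz = z₂ − z₁.
Δz = 23680 − 6850.0 = 16830 m; Δz/H = 16830/15220 = 1.1058.
P₂ = 57.89 × exp(−1.1058) = 57.89 × 0.33095 = 19.159 bar.

P ≈ 19.2 bar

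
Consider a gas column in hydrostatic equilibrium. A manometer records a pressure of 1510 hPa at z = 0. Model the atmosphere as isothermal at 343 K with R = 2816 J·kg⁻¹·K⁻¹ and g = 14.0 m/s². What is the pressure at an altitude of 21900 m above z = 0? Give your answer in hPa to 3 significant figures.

P ≈ 1100 hPa

Scale height: H = RT/g = 2816 × 343 / 14.0 = 68992 m.
Barometric formula: P = P₀ exp(−z/H).
z/H = 21900/68992 = 0.31743; exp(−0.31743) = 0.72802.
P = 1510 × 0.72802 = 1099.3 hPa.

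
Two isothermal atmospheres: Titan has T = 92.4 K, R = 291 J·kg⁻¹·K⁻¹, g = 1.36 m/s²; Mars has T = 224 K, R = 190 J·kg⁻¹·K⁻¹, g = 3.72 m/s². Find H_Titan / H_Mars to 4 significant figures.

H = RT/g for each body.
H_Titan = 291 × 92.4 / 1.36 = 19771 m.
H_Mars = 190 × 224 / 3.72 = 11441 m.
H_Titan/H_Mars = 19771/11441 = 1.7281.

H_Titan/H_Mars ≈ 1.728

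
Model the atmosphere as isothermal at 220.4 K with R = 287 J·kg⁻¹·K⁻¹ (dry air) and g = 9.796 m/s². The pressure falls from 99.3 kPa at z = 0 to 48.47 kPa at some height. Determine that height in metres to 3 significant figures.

Scale height: H = RT/g = 287 × 220.4 / 9.796 = 6457.2 m.
Invert the barometric formula: z = H ln(P₀/P).
P₀/P = 99.3/48.47 = 2.0487; ln(2.0487) = 0.71721.
z = 6457.2 × 0.71721 = 4631.2 m.

z ≈ 4630 m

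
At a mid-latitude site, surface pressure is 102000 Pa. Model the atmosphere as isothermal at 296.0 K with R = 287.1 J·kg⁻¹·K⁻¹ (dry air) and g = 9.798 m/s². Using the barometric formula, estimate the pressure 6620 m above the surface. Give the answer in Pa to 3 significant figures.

P ≈ 47500 Pa

Scale height: H = RT/g = 287.1 × 296.0 / 9.798 = 8673.4 m.
Barometric formula: P = P₀ exp(−z/H).
z/H = 6620.0/8673.4 = 0.76325; exp(−0.76325) = 0.46615.
P = 102000 × 0.46615 = 47547 Pa.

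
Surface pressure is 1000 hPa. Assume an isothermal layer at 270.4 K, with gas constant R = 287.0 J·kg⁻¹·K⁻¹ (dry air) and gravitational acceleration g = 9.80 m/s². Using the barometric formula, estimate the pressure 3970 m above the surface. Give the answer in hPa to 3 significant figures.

P ≈ 606 hPa

Scale height: H = RT/g = 287.0 × 270.4 / 9.80 = 7918.9 m.
Barometric formula: P = P₀ exp(−z/H).
z/H = 3970.0/7918.9 = 0.50133; exp(−0.50133) = 0.60572.
P = 1000 × 0.60572 = 605.72 hPa.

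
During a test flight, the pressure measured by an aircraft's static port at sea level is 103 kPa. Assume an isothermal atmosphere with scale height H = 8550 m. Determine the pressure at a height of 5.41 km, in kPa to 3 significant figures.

Barometric formula: P = P₀ exp(−z/H).
z/H = 5410.0/8550.0 = 0.63275; exp(−0.63275) = 0.53113.
P = 103 × 0.53113 = 54.706 kPa.

P ≈ 54.7 kPa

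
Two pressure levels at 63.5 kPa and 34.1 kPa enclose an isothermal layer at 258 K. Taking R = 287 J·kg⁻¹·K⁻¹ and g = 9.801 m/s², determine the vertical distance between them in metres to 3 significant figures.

Δz ≈ 4700 m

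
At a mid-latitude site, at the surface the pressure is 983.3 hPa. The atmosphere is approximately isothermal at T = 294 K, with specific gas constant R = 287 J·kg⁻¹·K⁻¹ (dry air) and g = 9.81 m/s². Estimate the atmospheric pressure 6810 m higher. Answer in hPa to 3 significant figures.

P ≈ 445 hPa

Scale height: H = RT/g = 287 × 294 / 9.81 = 8601.2 m.
Barometric formula: P = P₀ exp(−z/H).
z/H = 6810.0/8601.2 = 0.79175; exp(−0.79175) = 0.45305.
P = 983.3 × 0.45305 = 445.48 hPa.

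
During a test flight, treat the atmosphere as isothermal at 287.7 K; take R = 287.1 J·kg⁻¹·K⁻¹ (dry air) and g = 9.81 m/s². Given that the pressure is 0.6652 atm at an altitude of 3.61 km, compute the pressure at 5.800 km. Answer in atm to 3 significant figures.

Scale height: H = RT/g = 287.1 × 287.7 / 9.81 = 8419.8 m.
Between two levels, P₂ = P₁ exp(−Δz/H) with Δz = z₂ − z₁.
Δz = 5800.0 − 3610.0 = 2190.0 m; Δz/H = 2190.0/8419.8 = 0.26010.
P₂ = 0.6652 × exp(−0.26010) = 0.6652 × 0.77097 = 0.51285 atm.

P ≈ 0.513 atm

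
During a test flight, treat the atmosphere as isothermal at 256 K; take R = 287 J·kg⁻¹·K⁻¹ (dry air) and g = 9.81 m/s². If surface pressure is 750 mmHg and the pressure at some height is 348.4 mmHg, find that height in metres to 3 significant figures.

z ≈ 5740 m

Scale height: H = RT/g = 287 × 256 / 9.81 = 7489.5 m.
Invert the barometric formula: z = H ln(P₀/P).
P₀/P = 750/348.4 = 2.1527; ln(2.1527) = 0.76672.
z = 7489.5 × 0.76672 = 5742.3 m.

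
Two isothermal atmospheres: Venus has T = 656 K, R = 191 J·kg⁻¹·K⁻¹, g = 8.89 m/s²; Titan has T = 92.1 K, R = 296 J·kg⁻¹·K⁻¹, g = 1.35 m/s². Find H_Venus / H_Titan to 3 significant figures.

H_Venus/H_Titan ≈ 0.698

H = RT/g for each body.
H_Venus = 191 × 656 / 8.89 = 14094 m.
H_Titan = 296 × 92.1 / 1.35 = 20194 m.
H_Venus/H_Titan = 14094/20194 = 0.69793.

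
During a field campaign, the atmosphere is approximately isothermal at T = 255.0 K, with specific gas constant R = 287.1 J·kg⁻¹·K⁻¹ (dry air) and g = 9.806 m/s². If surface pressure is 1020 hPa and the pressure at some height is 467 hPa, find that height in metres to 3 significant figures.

Scale height: H = RT/g = 287.1 × 255.0 / 9.806 = 7465.9 m.
Invert the barometric formula: z = H ln(P₀/P).
P₀/P = 1020/467 = 2.1842; ln(2.1842) = 0.78125.
z = 7465.9 × 0.78125 = 5832.7 m.

z ≈ 5830 m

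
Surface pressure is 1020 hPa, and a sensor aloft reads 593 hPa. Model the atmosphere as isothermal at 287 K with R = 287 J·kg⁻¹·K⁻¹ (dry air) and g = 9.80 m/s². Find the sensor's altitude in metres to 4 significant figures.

z ≈ 4559 m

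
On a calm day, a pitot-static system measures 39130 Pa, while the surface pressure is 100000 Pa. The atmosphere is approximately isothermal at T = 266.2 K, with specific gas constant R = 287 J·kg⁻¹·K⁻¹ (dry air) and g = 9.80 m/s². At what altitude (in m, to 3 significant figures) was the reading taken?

Scale height: H = RT/g = 287 × 266.2 / 9.80 = 7795.9 m.
Invert the barometric formula: z = H ln(P₀/P).
P₀/P = 100000/39130 = 2.5556; ln(2.5556) = 0.93829.
z = 7795.9 × 0.93829 = 7314.8 m.

z ≈ 7310 m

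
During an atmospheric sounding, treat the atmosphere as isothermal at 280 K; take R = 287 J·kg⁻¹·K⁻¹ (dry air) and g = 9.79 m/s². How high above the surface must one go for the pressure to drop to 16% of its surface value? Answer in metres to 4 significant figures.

z ≈ 15040 m

Scale height: H = RT/g = 287 × 280 / 9.79 = 8208.4 m.
Set P/P₀ = exp(−z/H) = 0.16, so z = −H ln(0.16).
−ln(0.16) = 1.8326; z = 8208.4 × 1.8326 = 15043 m.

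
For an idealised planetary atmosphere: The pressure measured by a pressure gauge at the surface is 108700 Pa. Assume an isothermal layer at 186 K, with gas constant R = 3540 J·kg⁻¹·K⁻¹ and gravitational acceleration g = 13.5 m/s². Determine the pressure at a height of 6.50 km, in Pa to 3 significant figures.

P ≈ 95100 Pa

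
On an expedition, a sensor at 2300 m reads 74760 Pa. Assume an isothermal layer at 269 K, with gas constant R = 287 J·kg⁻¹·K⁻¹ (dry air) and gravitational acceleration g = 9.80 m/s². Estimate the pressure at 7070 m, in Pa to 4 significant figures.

Scale height: H = RT/g = 287 × 269 / 9.80 = 7877.9 m.
Between two levels, P₂ = P₁ exp(−Δz/H) with Δz = z₂ − z₁.
Δz = 7070.0 − 2300.0 = 4770.0 m; Δz/H = 4770.0/7877.9 = 0.60549.
P₂ = 74760 × exp(−0.60549) = 74760 × 0.54581 = 40805 Pa.

P ≈ 40800 Pa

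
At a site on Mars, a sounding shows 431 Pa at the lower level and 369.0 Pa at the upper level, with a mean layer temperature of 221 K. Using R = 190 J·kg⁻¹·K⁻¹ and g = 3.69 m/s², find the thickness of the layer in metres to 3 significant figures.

Δz ≈ 1770 m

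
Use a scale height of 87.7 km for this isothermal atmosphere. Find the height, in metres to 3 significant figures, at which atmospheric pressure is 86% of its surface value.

Set P/P₀ = exp(−z/H) = 0.86, so z = −H ln(0.86).
−ln(0.86) = 0.15082; z = 87700 × 0.15082 = 13227 m.

z ≈ 13200 m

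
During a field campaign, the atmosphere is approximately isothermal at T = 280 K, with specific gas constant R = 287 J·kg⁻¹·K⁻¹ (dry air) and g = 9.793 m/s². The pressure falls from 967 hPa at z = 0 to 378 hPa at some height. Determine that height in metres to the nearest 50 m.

z ≈ 7700 m

Scale height: H = RT/g = 287 × 280 / 9.793 = 8205.9 m.
Invert the barometric formula: z = H ln(P₀/P).
P₀/P = 967/378 = 2.5582; ln(2.5582) = 0.93930.
z = 8205.9 × 0.93930 = 7707.8 m.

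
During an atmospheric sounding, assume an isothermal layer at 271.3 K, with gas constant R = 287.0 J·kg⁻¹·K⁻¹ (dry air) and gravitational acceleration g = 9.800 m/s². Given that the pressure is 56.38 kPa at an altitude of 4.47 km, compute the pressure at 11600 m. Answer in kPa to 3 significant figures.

P ≈ 23.0 kPa

Scale height: H = RT/g = 287.0 × 271.3 / 9.800 = 7945.2 m.
Between two levels, P₂ = P₁ exp(−Δz/H) with Δz = z₂ − z₁.
Δz = 11600 − 4470.0 = 7130.0 m; Δz/H = 7130.0/7945.2 = 0.89740.
P₂ = 56.38 × exp(−0.89740) = 56.38 × 0.40763 = 22.982 kPa.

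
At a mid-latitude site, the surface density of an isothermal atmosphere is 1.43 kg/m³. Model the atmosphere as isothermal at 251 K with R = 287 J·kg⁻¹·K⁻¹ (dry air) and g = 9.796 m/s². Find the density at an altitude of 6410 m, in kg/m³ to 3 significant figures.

Scale height: H = RT/g = 287 × 251 / 9.796 = 7353.7 m.
In an isothermal atmosphere, density decays like pressure: ρ = ρ₀ exp(−z/H).
z/H = 6410.0/7353.7 = 0.87167; exp(−0.87167) = 0.41825.
ρ = 1.43 × 0.41825 = 0.59810 kg/m³.

ρ ≈ 0.598 kg/m³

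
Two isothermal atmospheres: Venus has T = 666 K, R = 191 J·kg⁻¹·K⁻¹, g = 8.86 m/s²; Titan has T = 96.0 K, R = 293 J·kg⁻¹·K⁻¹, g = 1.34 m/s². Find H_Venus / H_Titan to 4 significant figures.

H = RT/g for each body.
H_Venus = 191 × 666 / 8.86 = 14357 m.
H_Titan = 293 × 96.0 / 1.34 = 20991 m.
H_Venus/H_Titan = 14357/20991 = 0.68396.

H_Venus/H_Titan ≈ 0.6840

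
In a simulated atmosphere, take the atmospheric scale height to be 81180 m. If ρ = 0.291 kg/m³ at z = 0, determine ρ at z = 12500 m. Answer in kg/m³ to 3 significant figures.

ρ ≈ 0.249 kg/m³

In an isothermal atmosphere, density decays like pressure: ρ = ρ₀ exp(−z/H).
z/H = 12500/81180 = 0.15398; exp(−0.15398) = 0.85729.
ρ = 0.291 × 0.85729 = 0.24947 kg/m³.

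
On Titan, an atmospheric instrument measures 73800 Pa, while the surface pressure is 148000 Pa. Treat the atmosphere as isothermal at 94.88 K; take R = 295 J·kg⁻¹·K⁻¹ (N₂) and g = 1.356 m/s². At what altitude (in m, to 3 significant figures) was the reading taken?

z ≈ 14400 m

Scale height: H = RT/g = 295 × 94.88 / 1.356 = 20641 m.
Invert the barometric formula: z = H ln(P₀/P).
P₀/P = 148000/73800 = 2.0054; ln(2.0054) = 0.69584.
z = 20641 × 0.69584 = 14363 m.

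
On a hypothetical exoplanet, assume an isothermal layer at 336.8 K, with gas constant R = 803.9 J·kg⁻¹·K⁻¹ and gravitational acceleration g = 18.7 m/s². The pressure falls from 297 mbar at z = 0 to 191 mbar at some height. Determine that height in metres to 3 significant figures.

Scale height: H = RT/g = 803.9 × 336.8 / 18.7 = 14479 m.
Invert the barometric formula: z = H ln(P₀/P).
P₀/P = 297/191 = 1.5550; ln(1.5550) = 0.44148.
z = 14479 × 0.44148 = 6392.2 m.

z ≈ 6390 m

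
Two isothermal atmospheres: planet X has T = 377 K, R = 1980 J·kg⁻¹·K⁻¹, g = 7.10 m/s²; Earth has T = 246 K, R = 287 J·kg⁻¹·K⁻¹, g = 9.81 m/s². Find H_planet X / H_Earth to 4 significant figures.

H = RT/g for each body.
H_planet X = 1980 × 377 / 7.10 = 105140 m.
H_Earth = 287 × 246 / 9.81 = 7196.9 m.
H_planet X/H_Earth = 105140/7196.9 = 14.609.

H_planet X/H_Earth ≈ 14.61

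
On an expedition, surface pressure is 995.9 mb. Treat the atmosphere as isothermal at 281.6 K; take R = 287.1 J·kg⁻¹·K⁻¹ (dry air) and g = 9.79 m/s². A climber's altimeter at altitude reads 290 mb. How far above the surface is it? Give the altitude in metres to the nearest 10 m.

z ≈ 10190 m

Scale height: H = RT/g = 287.1 × 281.6 / 9.79 = 8258.2 m.
Invert the barometric formula: z = H ln(P₀/P).
P₀/P = 995.9/290 = 3.4341; ln(3.4341) = 1.2338.
z = 8258.2 × 1.2338 = 10189 m.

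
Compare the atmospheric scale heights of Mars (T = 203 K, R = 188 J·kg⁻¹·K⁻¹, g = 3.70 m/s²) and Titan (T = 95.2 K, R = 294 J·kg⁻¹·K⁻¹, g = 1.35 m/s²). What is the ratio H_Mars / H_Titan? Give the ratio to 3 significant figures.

H = RT/g for each body.
H_Mars = 188 × 203 / 3.70 = 10315 m.
H_Titan = 294 × 95.2 / 1.35 = 20732 m.
H_Mars/H_Titan = 10315/20732 = 0.49754.

H_Mars/H_Titan ≈ 0.498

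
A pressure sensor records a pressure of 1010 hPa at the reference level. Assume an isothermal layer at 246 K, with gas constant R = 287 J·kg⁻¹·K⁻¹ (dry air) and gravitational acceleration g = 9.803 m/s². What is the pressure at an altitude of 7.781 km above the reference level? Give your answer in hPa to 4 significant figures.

P ≈ 342.9 hPa

Scale height: H = RT/g = 287 × 246 / 9.803 = 7202.1 m.
Barometric formula: P = P₀ exp(−z/H).
z/H = 7781.0/7202.1 = 1.0804; exp(−1.0804) = 0.33946.
P = 1010 × 0.33946 = 342.85 hPa.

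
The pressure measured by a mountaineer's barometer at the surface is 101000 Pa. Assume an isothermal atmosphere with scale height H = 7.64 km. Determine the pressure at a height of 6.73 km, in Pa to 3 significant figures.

Barometric formula: P = P₀ exp(−z/H).
z/H = 6730.0/7640.0 = 0.88089; exp(−0.88089) = 0.41441.
P = 101000 × 0.41441 = 41855 Pa.

P ≈ 41900 Pa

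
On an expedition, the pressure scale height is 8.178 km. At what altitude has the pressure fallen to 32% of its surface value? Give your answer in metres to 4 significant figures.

z ≈ 9318 m

Set P/P₀ = exp(−z/H) = 0.32, so z = −H ln(0.32).
−ln(0.32) = 1.1394; z = 8178.0 × 1.1394 = 9318.0 m.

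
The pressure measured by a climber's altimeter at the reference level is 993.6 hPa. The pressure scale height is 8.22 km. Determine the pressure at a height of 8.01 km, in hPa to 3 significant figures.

P ≈ 375 hPa

Barometric formula: P = P₀ exp(−z/H).
z/H = 8010.0/8220.0 = 0.97445; exp(−0.97445) = 0.37740.
P = 993.6 × 0.37740 = 374.98 hPa.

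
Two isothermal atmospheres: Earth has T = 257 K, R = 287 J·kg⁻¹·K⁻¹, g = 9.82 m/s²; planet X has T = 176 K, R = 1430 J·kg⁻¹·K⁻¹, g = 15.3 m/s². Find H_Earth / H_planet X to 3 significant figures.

H_Earth/H_planet X ≈ 0.457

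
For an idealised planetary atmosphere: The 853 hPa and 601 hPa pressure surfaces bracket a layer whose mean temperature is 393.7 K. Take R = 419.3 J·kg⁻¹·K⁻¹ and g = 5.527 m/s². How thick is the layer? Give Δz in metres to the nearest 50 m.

Δz ≈ 10450 m

Hypsometric equation: Δz = (R T̄/g) ln(P₁/P₂).
R T̄/g = 419.3 × 393.7 / 5.527 = 29868 m.
ln(853/601) = ln(1.4193) = 0.35016.
Δz = 29868 × 0.35016 = 10459 m.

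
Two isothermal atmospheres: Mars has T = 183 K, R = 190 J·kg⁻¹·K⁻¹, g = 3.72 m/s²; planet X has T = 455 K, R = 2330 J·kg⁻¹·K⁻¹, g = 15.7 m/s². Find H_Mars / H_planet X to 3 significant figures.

H = RT/g for each body.
H_Mars = 190 × 183 / 3.72 = 9346.8 m.
H_planet X = 2330 × 455 / 15.7 = 67525 m.
H_Mars/H_planet X = 9346.8/67525 = 0.13842.

H_Mars/H_planet X ≈ 0.138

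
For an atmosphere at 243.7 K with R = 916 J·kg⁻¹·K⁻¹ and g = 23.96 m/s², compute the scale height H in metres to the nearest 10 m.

H ≈ 9320 m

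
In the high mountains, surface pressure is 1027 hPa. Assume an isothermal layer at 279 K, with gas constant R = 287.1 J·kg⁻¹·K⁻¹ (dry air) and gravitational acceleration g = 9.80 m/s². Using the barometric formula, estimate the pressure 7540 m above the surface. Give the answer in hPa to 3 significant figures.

P ≈ 408 hPa

Scale height: H = RT/g = 287.1 × 279 / 9.80 = 8173.6 m.
Barometric formula: P = P₀ exp(−z/H).
z/H = 7540.0/8173.6 = 0.92248; exp(−0.92248) = 0.39753.
P = 1027 × 0.39753 = 408.26 hPa.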